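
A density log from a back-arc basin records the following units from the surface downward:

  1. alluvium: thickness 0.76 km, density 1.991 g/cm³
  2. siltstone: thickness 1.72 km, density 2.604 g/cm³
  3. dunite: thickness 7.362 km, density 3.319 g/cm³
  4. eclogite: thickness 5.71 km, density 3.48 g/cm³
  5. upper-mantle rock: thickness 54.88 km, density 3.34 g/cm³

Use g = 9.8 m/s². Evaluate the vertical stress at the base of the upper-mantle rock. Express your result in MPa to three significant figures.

alluvium: 1991 kg/m³ × 9.8 m/s² × 760 m = 1.483×10^7 Pa = 14.83 MPa
siltstone: 2604 kg/m³ × 9.8 m/s² × 1720 m = 4.389×10^7 Pa = 43.89 MPa
dunite: 3319 kg/m³ × 9.8 m/s² × 7362 m = 2.395×10^8 Pa = 239.5 MPa
eclogite: 3480 kg/m³ × 9.8 m/s² × 5710 m = 1.947×10^8 Pa = 194.7 MPa
upper-mantle rock: 3340 kg/m³ × 9.8 m/s² × 54880 m = 1.796×10^9 Pa = 1796 MPa
Total = 14.83 + 43.89 + 239.5 + 194.7 + 1796 = 2289.2 MPa

2290 MPa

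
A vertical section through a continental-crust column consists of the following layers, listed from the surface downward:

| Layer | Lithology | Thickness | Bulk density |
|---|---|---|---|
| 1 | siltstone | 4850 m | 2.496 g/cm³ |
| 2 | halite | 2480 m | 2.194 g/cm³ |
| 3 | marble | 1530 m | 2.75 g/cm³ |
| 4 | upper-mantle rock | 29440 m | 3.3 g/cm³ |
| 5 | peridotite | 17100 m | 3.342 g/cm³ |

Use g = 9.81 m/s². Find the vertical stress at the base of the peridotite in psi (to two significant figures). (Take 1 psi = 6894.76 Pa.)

siltstone: 2496 kg/m³ × 9.81 m/s² × 4850 m = 1.188×10^8 Pa = 17224 psi
halite: 2194 kg/m³ × 9.81 m/s² × 2480 m = 5.338×10^7 Pa = 7742 psi
marble: 2750 kg/m³ × 9.81 m/s² × 1530 m = 4.128×10^7 Pa = 5987 psi
upper-mantle rock: 3300 kg/m³ × 9.81 m/s² × 29440 m = 9.531×10^8 Pa = 1.382×10^5 psi
peridotite: 3342 kg/m³ × 9.81 m/s² × 17100 m = 5.606×10^8 Pa = 81312 psi
Total = 17224 + 7742 + 5987 + 1.382×10^5 + 81312 = 2.5049×10^5 psi

250000 psi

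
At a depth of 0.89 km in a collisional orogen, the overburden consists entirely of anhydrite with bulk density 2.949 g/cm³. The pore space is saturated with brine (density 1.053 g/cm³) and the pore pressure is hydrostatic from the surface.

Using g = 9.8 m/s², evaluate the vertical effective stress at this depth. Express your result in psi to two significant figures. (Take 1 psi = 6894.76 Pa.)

Overburden (lithostatic) stress σ_v:
anhydrite: 2949 kg/m³ × 9.8 m/s² × 890 m = 2.572×10^7 Pa = 25.72 MPa
Pore pressure P_p = 1053 kg/m³ × 9.8 m/s² × 890 m = 9.184×10^6 Pa = 9.184 MPa
Effective stress σ' = σ_v − P_p = 25.72 − 9.184 = 16.537 MPa = 2398.5 psi

2400 psi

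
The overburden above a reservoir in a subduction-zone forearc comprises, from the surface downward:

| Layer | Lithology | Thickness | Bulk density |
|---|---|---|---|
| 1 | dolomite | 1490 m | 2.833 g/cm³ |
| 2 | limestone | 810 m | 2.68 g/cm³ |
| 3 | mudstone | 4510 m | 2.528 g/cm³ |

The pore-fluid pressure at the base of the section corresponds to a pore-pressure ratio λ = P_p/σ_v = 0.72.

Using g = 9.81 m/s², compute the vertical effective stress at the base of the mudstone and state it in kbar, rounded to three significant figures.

Overburden (lithostatic) stress σ_v:
dolomite: 2833 kg/m³ × 9.81 m/s² × 1490 m = 4.141×10^7 Pa = 41.41 MPa
limestone: 2680 kg/m³ × 9.81 m/s² × 810 m = 2.130×10^7 Pa = 21.30 MPa
mudstone: 2528 kg/m³ × 9.81 m/s² × 4510 m = 1.118×10^8 Pa = 111.8 MPa
Total = 41.41 + 21.30 + 111.8 = 174.55 MPa
Pore pressure P_p = λ·σ_v = 0.72 × 174.6 MPa = 125.7 MPa
Effective stress σ' = σ_v − P_p = 174.6 − 125.7 = 48.874 MPa = 0.48874 kbar

0.489 kbar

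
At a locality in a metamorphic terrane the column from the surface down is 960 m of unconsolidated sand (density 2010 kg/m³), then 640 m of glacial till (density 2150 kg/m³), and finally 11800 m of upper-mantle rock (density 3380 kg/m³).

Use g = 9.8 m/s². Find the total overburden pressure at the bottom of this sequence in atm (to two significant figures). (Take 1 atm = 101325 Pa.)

unconsolidated sand: 2010 kg/m³ × 9.8 m/s² × 960 m = 1.891×10^7 Pa = 186.6 atm
glacial till: 2150 kg/m³ × 9.8 m/s² × 640 m = 1.348×10^7 Pa = 133.1 atm
upper-mantle rock: 3380 kg/m³ × 9.8 m/s² × 11800 m = 3.909×10^8 Pa = 3858 atm
Total = 186.6 + 133.1 + 3858 = 4177.2 atm

4200 atm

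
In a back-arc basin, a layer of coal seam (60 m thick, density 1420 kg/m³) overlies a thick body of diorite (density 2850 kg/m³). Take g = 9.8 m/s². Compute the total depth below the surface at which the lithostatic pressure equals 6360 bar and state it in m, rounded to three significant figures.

22800 m

Pressure at base of upper layers: 1420×9.8×60 = 8.350×10^5 Pa = 8.350 bar
Remaining pressure to be supplied by diorite: 6.360×10^8 − 8.350×10^5 = 6.352×10^8 Pa
Additional depth in diorite = 6.352×10^8 Pa / (2850 kg/m³ × 9.8 m/s²) = 22741 m
Total depth = 60 m + 22741 m = 22801 m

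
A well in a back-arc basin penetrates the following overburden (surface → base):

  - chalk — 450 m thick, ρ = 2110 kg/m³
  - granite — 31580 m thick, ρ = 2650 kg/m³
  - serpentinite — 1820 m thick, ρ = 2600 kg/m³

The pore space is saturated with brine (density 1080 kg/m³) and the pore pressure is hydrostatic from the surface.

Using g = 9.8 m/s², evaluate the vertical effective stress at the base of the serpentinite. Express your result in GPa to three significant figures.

0.518 GPa

Overburden (lithostatic) stress σ_v:
chalk: 2110 kg/m³ × 9.8 m/s² × 450 m = 9.305×10^6 Pa = 9.305 MPa
granite: 2650 kg/m³ × 9.8 m/s² × 31580 m = 8.201×10^8 Pa = 820.1 MPa
serpentinite: 2600 kg/m³ × 9.8 m/s² × 1820 m = 4.637×10^7 Pa = 46.37 MPa
Total = 9.305 + 820.1 + 46.37 = 875.81 MPa
Pore pressure P_p = 1080 kg/m³ × 9.8 m/s² × 33850 m = 3.583×10^8 Pa = 358.3 MPa
Effective stress σ' = σ_v − P_p = 875.8 − 358.3 = 517.54 MPa = 0.51754 GPa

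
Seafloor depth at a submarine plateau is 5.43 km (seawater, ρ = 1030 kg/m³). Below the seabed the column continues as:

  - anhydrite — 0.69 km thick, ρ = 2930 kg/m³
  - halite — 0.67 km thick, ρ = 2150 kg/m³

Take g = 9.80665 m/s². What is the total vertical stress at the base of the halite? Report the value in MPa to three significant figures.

88.8 MPa

seawater: 1030 kg/m³ × 9.80665 m/s² × 5430 m = 5.485×10^7 Pa = 54.85 MPa
anhydrite: 2930 kg/m³ × 9.80665 m/s² × 690 m = 1.983×10^7 Pa = 19.83 MPa
halite: 2150 kg/m³ × 9.80665 m/s² × 670 m = 1.413×10^7 Pa = 14.13 MPa
Total = 54.85 + 19.83 + 14.13 = 88.800 MPa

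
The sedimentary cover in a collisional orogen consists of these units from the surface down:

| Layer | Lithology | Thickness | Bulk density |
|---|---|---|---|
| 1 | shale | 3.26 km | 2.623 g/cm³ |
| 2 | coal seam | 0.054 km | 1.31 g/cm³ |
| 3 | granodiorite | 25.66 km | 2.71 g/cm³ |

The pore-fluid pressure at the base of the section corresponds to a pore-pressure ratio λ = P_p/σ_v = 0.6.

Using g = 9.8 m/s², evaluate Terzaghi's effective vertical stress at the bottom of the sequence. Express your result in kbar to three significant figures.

3.06 kbar

Overburden (lithostatic) stress σ_v:
shale: 2623 kg/m³ × 9.8 m/s² × 3260 m = 8.380×10^7 Pa = 83.80 MPa
coal seam: 1310 kg/m³ × 9.8 m/s² × 54 m = 6.933×10^5 Pa = 0.6933 MPa
granodiorite: 2710 kg/m³ × 9.8 m/s² × 25660 m = 6.815×10^8 Pa = 681.5 MPa
Total = 83.80 + 0.6933 + 681.5 = 765.97 MPa
Pore pressure P_p = λ·σ_v = 0.6 × 766.0 MPa = 459.6 MPa
Effective stress σ' = σ_v − P_p = 766.0 − 459.6 = 306.39 MPa = 3.0639 kbar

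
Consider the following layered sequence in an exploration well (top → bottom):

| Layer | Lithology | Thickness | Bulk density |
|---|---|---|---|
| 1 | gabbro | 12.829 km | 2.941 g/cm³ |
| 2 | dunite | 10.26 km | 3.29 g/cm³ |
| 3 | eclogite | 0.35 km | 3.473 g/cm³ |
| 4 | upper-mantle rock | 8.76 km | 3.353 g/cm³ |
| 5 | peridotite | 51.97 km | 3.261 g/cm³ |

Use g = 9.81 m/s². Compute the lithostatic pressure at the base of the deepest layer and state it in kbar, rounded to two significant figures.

27 kbar

gabbro: 2941 kg/m³ × 9.81 m/s² × 12829 m = 3.701×10^8 Pa = 3.701 kbar
dunite: 3290 kg/m³ × 9.81 m/s² × 10260 m = 3.311×10^8 Pa = 3.311 kbar
eclogite: 3473 kg/m³ × 9.81 m/s² × 350 m = 1.192×10^7 Pa = 0.1192 kbar
upper-mantle rock: 3353 kg/m³ × 9.81 m/s² × 8760 m = 2.881×10^8 Pa = 2.881 kbar
peridotite: 3261 kg/m³ × 9.81 m/s² × 51970 m = 1.663×10^9 Pa = 16.63 kbar
Total = 3.701 + 3.311 + 0.1192 + 2.881 + 16.63 = 26.639 kbar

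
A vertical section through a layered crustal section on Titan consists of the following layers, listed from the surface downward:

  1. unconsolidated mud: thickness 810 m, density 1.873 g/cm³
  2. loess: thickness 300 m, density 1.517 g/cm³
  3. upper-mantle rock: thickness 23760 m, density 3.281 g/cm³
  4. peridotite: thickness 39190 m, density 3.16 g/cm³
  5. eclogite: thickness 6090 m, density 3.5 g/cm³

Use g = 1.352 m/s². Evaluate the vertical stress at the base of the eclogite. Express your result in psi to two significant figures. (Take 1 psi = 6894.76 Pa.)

unconsolidated mud: 1873 kg/m³ × 1.352 m/s² × 810 m = 2.051×10^6 Pa = 297.5 psi
loess: 1517 kg/m³ × 1.352 m/s² × 300 m = 6.153×10^5 Pa = 89.24 psi
upper-mantle rock: 3281 kg/m³ × 1.352 m/s² × 23760 m = 1.054×10^8 Pa = 15287 psi
peridotite: 3160 kg/m³ × 1.352 m/s² × 39190 m = 1.674×10^8 Pa = 24284 psi
eclogite: 3500 kg/m³ × 1.352 m/s² × 6090 m = 2.882×10^7 Pa = 4180 psi
Total = 297.5 + 89.24 + 15287 + 24284 + 4180 = 44137 psi

44000 psi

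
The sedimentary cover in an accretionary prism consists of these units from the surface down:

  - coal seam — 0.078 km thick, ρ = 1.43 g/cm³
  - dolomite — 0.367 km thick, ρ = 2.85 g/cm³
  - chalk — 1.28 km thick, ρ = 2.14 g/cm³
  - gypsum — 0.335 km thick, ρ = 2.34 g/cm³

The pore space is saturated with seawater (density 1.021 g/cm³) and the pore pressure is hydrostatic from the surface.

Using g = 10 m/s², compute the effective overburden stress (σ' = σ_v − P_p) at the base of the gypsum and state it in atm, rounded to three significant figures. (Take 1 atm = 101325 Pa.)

Overburden (lithostatic) stress σ_v:
coal seam: 1430 kg/m³ × 10 m/s² × 78 m = 1.115×10^6 Pa = 1.115 MPa
dolomite: 2850 kg/m³ × 10 m/s² × 367 m = 1.046×10^7 Pa = 10.46 MPa
chalk: 2140 kg/m³ × 10 m/s² × 1280 m = 2.739×10^7 Pa = 27.39 MPa
gypsum: 2340 kg/m³ × 10 m/s² × 335 m = 7.839×10^6 Pa = 7.839 MPa
Total = 1.115 + 10.46 + 27.39 + 7.839 = 46.806 MPa
Pore pressure P_p = 1021 kg/m³ × 10 m/s² × 2060 m = 2.103×10^7 Pa = 21.03 MPa
Effective stress σ' = σ_v − P_p = 46.81 − 21.03 = 25.773 MPa = 254.36 atm

254 atm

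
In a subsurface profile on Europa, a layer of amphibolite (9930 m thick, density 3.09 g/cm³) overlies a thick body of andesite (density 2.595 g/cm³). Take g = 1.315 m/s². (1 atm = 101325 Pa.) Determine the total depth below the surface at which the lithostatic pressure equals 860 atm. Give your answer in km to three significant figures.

23.6 km

Pressure at base of upper layers: 3090×1.315×9930 = 4.035×10^7 Pa = 398.2 atm
Remaining pressure to be supplied by andesite: 8.714×10^7 − 4.035×10^7 = 4.679×10^7 Pa
Additional depth in andesite = 4.679×10^7 Pa / (2595 kg/m³ × 1.315 m/s²) = 13712 m
Total depth = 9930 m + 13712 m = 23642 m
= 23.642 km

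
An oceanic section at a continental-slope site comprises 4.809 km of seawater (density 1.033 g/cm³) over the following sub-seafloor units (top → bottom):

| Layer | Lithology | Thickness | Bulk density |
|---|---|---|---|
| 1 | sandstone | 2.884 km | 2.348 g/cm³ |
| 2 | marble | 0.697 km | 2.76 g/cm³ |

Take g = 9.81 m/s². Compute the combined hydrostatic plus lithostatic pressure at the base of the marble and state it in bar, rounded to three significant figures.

1340 bar

seawater: 1033 kg/m³ × 9.81 m/s² × 4809 m = 4.873×10^7 Pa = 487.3 bar
sandstone: 2348 kg/m³ × 9.81 m/s² × 2884 m = 6.643×10^7 Pa = 664.3 bar
marble: 2760 kg/m³ × 9.81 m/s² × 697 m = 1.887×10^7 Pa = 188.7 bar
Total = 487.3 + 664.3 + 188.7 = 1340.3 bar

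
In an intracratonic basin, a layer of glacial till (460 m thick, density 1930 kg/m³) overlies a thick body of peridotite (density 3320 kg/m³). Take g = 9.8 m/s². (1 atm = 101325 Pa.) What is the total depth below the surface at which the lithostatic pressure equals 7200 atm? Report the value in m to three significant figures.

Pressure at base of upper layers: 1930×9.8×460 = 8.700×10^6 Pa = 85.87 atm
Remaining pressure to be supplied by peridotite: 7.295×10^8 − 8.700×10^6 = 7.208×10^8 Pa
Additional depth in peridotite = 7.208×10^8 Pa / (3320 kg/m³ × 9.8 m/s²) = 22155 m
Total depth = 460 m + 22155 m = 22615 m

22600 m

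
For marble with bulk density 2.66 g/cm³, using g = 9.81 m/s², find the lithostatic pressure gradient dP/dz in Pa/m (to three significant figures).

dP/dz = ρg = 2660 kg/m³ × 9.81 m/s² = 26095 Pa/m

26100 Pa/m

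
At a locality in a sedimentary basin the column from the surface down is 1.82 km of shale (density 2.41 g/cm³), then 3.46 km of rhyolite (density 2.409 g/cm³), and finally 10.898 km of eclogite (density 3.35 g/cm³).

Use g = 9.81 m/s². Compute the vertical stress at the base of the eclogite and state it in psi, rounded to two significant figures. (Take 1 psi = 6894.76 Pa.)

shale: 2410 kg/m³ × 9.81 m/s² × 1820 m = 4.303×10^7 Pa = 6241 psi
rhyolite: 2409 kg/m³ × 9.81 m/s² × 3460 m = 8.177×10^7 Pa = 11859 psi
eclogite: 3350 kg/m³ × 9.81 m/s² × 10898 m = 3.581×10^8 Pa = 51945 psi
Total = 6241 + 11859 + 51945 = 70045 psi

70000 psi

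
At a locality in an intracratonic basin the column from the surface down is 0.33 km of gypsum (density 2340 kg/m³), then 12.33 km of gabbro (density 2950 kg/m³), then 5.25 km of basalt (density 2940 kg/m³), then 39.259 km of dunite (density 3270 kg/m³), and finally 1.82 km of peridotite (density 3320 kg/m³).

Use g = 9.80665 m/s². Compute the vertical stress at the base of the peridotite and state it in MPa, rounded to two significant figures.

1800 MPa

gypsum: 2340 kg/m³ × 9.80665 m/s² × 330 m = 7.573×10^6 Pa = 7.573 MPa
gabbro: 2950 kg/m³ × 9.80665 m/s² × 12330 m = 3.567×10^8 Pa = 356.7 MPa
basalt: 2940 kg/m³ × 9.80665 m/s² × 5250 m = 1.514×10^8 Pa = 151.4 MPa
dunite: 3270 kg/m³ × 9.80665 m/s² × 39259 m = 1.259×10^9 Pa = 1259 MPa
peridotite: 3320 kg/m³ × 9.80665 m/s² × 1820 m = 5.926×10^7 Pa = 59.26 MPa
Total = 7.573 + 356.7 + 151.4 + 1259 + 59.26 = 1833.8 MPa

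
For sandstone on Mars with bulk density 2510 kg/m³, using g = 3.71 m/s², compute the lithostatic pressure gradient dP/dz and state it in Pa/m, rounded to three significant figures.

9310 Pa/m

dP/dz = ρg = 2510 kg/m³ × 3.71 m/s² = 9312.1 Pa/m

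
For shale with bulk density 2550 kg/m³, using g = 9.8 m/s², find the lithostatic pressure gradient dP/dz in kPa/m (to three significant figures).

25.0 kPa/m

dP/dz = ρg = 2550 kg/m³ × 9.8 m/s² = 24990 Pa/m
= 24990 Pa/m × (1 kPa/m / 1000.0 Pa/m) = 24.990 kPa/m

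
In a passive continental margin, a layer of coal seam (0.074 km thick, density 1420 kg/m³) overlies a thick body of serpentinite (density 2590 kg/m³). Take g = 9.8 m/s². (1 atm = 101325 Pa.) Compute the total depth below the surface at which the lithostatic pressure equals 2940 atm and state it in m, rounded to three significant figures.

11800 m

Pressure at base of upper layers: 1420×9.8×74 = 1.030×10^6 Pa = 10.16 atm
Remaining pressure to be supplied by serpentinite: 2.979×10^8 − 1.030×10^6 = 2.969×10^8 Pa
Additional depth in serpentinite = 2.969×10^8 Pa / (2590 kg/m³ × 9.8 m/s²) = 11696 m
Total depth = 74 m + 11696 m = 11770 m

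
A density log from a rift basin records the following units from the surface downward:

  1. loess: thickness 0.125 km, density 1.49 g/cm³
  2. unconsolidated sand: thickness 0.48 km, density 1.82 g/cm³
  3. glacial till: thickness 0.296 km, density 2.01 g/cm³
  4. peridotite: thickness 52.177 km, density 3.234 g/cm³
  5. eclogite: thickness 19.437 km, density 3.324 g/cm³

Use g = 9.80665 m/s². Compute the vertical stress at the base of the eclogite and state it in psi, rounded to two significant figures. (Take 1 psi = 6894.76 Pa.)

330000 psi

loess: 1490 kg/m³ × 9.80665 m/s² × 125 m = 1.826×10^6 Pa = 264.9 psi
unconsolidated sand: 1820 kg/m³ × 9.80665 m/s² × 480 m = 8.567×10^6 Pa = 1243 psi
glacial till: 2010 kg/m³ × 9.80665 m/s² × 296 m = 5.835×10^6 Pa = 846.2 psi
peridotite: 3234 kg/m³ × 9.80665 m/s² × 52177 m = 1.655×10^9 Pa = 2.400×10^5 psi
eclogite: 3324 kg/m³ × 9.80665 m/s² × 19437 m = 6.336×10^8 Pa = 91895 psi
Total = 264.9 + 1243 + 846.2 + 2.400×10^5 + 91895 = 3.3425×10^5 psi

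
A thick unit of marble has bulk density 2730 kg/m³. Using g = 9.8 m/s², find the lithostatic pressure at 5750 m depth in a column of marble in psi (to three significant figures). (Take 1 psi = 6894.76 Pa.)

22300 psi

marble: 2730 kg/m³ × 9.8 m/s² × 5750 m = 1.538×10^8 Pa = 22312 psi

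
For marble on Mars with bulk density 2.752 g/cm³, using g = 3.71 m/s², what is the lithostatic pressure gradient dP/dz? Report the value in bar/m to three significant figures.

0.102 bar/m

dP/dz = ρg = 2752 kg/m³ × 3.71 m/s² = 10210 Pa/m
= 10210 Pa/m × (1 bar/m / 1.0000×10^5 Pa/m) = 0.10210 bar/m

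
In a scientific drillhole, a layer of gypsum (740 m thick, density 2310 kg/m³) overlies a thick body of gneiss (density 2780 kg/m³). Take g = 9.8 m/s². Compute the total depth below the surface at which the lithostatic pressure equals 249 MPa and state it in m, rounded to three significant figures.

Pressure at base of upper layers: 2310×9.8×740 = 1.675×10^7 Pa = 16.75 MPa
Remaining pressure to be supplied by gneiss: 2.490×10^8 − 1.675×10^7 = 2.322×10^8 Pa
Additional depth in gneiss = 2.322×10^8 Pa / (2780 kg/m³ × 9.8 m/s²) = 8524.7 m
Total depth = 740 m + 8524.7 m = 9264.7 m

9260 m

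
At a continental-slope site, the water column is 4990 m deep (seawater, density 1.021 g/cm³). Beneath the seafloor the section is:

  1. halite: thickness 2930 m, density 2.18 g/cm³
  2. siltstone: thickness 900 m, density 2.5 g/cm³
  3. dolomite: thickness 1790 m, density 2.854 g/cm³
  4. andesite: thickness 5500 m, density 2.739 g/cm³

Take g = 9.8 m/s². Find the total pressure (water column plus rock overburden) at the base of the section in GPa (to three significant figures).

seawater: 1021 kg/m³ × 9.8 m/s² × 4990 m = 4.993×10^7 Pa = 0.04993 GPa
halite: 2180 kg/m³ × 9.8 m/s² × 2930 m = 6.260×10^7 Pa = 0.06260 GPa
siltstone: 2500 kg/m³ × 9.8 m/s² × 900 m = 2.205×10^7 Pa = 0.02205 GPa
dolomite: 2854 kg/m³ × 9.8 m/s² × 1790 m = 5.006×10^7 Pa = 0.05006 GPa
andesite: 2739 kg/m³ × 9.8 m/s² × 5500 m = 1.476×10^8 Pa = 0.1476 GPa
Total = 0.04993 + 0.06260 + 0.02205 + 0.05006 + 0.1476 = 0.33227 GPa

0.332 GPa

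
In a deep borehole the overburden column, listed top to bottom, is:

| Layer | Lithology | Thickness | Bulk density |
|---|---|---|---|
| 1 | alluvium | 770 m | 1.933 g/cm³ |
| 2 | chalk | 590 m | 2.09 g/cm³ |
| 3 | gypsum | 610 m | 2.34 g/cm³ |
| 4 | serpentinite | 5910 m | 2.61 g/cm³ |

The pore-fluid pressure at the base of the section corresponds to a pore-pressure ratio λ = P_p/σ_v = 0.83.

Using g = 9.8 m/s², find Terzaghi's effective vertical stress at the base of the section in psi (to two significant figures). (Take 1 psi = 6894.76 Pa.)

Overburden (lithostatic) stress σ_v:
alluvium: 1933 kg/m³ × 9.8 m/s² × 770 m = 1.459×10^7 Pa = 14.59 MPa
chalk: 2090 kg/m³ × 9.8 m/s² × 590 m = 1.208×10^7 Pa = 12.08 MPa
gypsum: 2340 kg/m³ × 9.8 m/s² × 610 m = 1.399×10^7 Pa = 13.99 MPa
serpentinite: 2610 kg/m³ × 9.8 m/s² × 5910 m = 1.512×10^8 Pa = 151.2 MPa
Total = 14.59 + 12.08 + 13.99 + 151.2 = 191.83 MPa
Pore pressure P_p = λ·σ_v = 0.83 × 191.8 MPa = 159.2 MPa
Effective stress σ' = σ_v − P_p = 191.8 − 159.2 = 32.610 MPa = 4729.7 psi

4700 psi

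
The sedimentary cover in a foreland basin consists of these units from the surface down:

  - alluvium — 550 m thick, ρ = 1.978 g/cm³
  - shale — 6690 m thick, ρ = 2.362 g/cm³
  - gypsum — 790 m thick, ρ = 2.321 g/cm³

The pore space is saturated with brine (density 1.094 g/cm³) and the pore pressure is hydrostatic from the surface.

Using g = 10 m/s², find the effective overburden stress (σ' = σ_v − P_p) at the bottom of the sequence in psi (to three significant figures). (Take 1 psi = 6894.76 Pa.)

Overburden (lithostatic) stress σ_v:
alluvium: 1978 kg/m³ × 10 m/s² × 550 m = 1.088×10^7 Pa = 10.88 MPa
shale: 2362 kg/m³ × 10 m/s² × 6690 m = 1.580×10^8 Pa = 158.0 MPa
gypsum: 2321 kg/m³ × 10 m/s² × 790 m = 1.834×10^7 Pa = 18.34 MPa
Total = 10.88 + 158.0 + 18.34 = 187.23 MPa
Pore pressure P_p = 1094 kg/m³ × 10 m/s² × 8030 m = 8.785×10^7 Pa = 87.85 MPa
Effective stress σ' = σ_v − P_p = 187.2 − 87.85 = 99.385 MPa = 14415 psi

14400 psi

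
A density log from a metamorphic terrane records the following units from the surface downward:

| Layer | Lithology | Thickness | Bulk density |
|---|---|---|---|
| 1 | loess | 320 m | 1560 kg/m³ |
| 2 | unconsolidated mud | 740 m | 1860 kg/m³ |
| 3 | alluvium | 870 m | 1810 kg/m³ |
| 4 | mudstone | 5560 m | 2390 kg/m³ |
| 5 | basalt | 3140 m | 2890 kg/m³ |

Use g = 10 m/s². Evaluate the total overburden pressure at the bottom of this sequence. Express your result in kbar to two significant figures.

loess: 1560 kg/m³ × 10 m/s² × 320 m = 4.992×10^6 Pa = 0.04992 kbar
unconsolidated mud: 1860 kg/m³ × 10 m/s² × 740 m = 1.376×10^7 Pa = 0.1376 kbar
alluvium: 1810 kg/m³ × 10 m/s² × 870 m = 1.575×10^7 Pa = 0.1575 kbar
mudstone: 2390 kg/m³ × 10 m/s² × 5560 m = 1.329×10^8 Pa = 1.329 kbar
basalt: 2890 kg/m³ × 10 m/s² × 3140 m = 9.075×10^7 Pa = 0.9075 kbar
Total = 0.04992 + 0.1376 + 0.1575 + 1.329 + 0.9075 = 2.5813 kbar

2.6 kbar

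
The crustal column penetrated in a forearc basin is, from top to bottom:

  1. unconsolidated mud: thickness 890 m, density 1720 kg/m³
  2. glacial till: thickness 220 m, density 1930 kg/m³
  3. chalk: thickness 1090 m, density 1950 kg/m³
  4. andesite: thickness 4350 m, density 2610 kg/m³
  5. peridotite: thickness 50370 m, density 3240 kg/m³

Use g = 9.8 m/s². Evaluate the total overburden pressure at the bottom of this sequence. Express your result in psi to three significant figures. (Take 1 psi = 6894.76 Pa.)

unconsolidated mud: 1720 kg/m³ × 9.8 m/s² × 890 m = 1.500×10^7 Pa = 2176 psi
glacial till: 1930 kg/m³ × 9.8 m/s² × 220 m = 4.161×10^6 Pa = 603.5 psi
chalk: 1950 kg/m³ × 9.8 m/s² × 1090 m = 2.083×10^7 Pa = 3021 psi
andesite: 2610 kg/m³ × 9.8 m/s² × 4350 m = 1.113×10^8 Pa = 16138 psi
peridotite: 3240 kg/m³ × 9.8 m/s² × 50370 m = 1.599×10^9 Pa = 2.320×10^5 psi
Total = 2176 + 603.5 + 3021 + 16138 + 2.320×10^5 = 2.5390×10^5 psi

254000 psi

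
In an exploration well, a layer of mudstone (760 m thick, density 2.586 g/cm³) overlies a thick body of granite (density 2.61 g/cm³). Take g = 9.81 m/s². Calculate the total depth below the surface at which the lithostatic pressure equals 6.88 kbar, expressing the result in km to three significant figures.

26.9 km

Pressure at base of upper layers: 2586×9.81×760 = 1.928×10^7 Pa = 0.1928 kbar
Remaining pressure to be supplied by granite: 6.880×10^8 − 1.928×10^7 = 6.687×10^8 Pa
Additional depth in granite = 6.687×10^8 Pa / (2610 kg/m³ × 9.81 m/s²) = 26118 m
Total depth = 760 m + 26118 m = 26878 m
= 26.878 km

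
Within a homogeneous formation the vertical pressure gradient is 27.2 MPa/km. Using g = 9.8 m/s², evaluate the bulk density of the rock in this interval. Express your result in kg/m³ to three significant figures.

ρ = (dP/dz)/g = 27.2 MPa/km / 9.8 m/s² = 27200 Pa/m / 9.8 m/s² = 2775.5 kg/m³

2780 kg/m³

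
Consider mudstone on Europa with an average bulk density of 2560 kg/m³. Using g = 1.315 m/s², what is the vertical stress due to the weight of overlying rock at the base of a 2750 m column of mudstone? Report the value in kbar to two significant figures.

mudstone: 2560 kg/m³ × 1.315 m/s² × 2750 m = 9.258×10^6 Pa = 0.09258 kbar

0.093 kbar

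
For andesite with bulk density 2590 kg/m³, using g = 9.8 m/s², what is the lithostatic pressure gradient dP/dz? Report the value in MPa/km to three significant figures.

dP/dz = ρg = 2590 kg/m³ × 9.8 m/s² = 25382 Pa/m
= 25382 Pa/m × (1 MPa/km / 1000.0 Pa/m) = 25.382 MPa/km

25.4 MPa/km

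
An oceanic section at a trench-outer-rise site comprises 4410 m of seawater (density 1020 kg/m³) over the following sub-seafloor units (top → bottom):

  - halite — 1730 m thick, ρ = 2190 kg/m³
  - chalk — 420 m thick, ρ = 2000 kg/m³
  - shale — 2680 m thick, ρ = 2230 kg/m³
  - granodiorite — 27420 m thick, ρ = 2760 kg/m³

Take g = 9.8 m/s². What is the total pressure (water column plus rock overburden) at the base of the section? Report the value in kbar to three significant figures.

seawater: 1020 kg/m³ × 9.8 m/s² × 4410 m = 4.408×10^7 Pa = 0.4408 kbar
halite: 2190 kg/m³ × 9.8 m/s² × 1730 m = 3.713×10^7 Pa = 0.3713 kbar
chalk: 2000 kg/m³ × 9.8 m/s² × 420 m = 8.232×10^6 Pa = 0.08232 kbar
shale: 2230 kg/m³ × 9.8 m/s² × 2680 m = 5.857×10^7 Pa = 0.5857 kbar
granodiorite: 2760 kg/m³ × 9.8 m/s² × 27420 m = 7.417×10^8 Pa = 7.417 kbar
Total = 0.4408 + 0.3713 + 0.08232 + 0.5857 + 7.417 = 8.8967 kbar

8.90 kbar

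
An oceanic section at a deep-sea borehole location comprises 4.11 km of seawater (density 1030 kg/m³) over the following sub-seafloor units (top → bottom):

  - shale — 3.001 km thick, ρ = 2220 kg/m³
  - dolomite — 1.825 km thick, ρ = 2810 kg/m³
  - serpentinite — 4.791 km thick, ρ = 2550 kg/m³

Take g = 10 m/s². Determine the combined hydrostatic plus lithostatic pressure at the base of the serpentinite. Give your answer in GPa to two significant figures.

0.28 GPa

seawater: 1030 kg/m³ × 10 m/s² × 4110 m = 4.233×10^7 Pa = 0.04233 GPa
shale: 2220 kg/m³ × 10 m/s² × 3001 m = 6.662×10^7 Pa = 0.06662 GPa
dolomite: 2810 kg/m³ × 10 m/s² × 1825 m = 5.128×10^7 Pa = 0.05128 GPa
serpentinite: 2550 kg/m³ × 10 m/s² × 4791 m = 1.222×10^8 Pa = 0.1222 GPa
Total = 0.04233 + 0.06662 + 0.05128 + 0.1222 = 0.28241 GPa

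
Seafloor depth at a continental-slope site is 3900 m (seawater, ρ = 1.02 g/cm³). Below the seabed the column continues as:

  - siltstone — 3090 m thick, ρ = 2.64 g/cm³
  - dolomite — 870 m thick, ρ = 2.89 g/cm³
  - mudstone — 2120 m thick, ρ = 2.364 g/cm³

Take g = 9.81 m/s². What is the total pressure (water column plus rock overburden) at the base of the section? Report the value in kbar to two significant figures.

1.9 kbar

seawater: 1020 kg/m³ × 9.81 m/s² × 3900 m = 3.902×10^7 Pa = 0.3902 kbar
siltstone: 2640 kg/m³ × 9.81 m/s² × 3090 m = 8.003×10^7 Pa = 0.8003 kbar
dolomite: 2890 kg/m³ × 9.81 m/s² × 870 m = 2.467×10^7 Pa = 0.2467 kbar
mudstone: 2364 kg/m³ × 9.81 m/s² × 2120 m = 4.916×10^7 Pa = 0.4916 kbar
Total = 0.3902 + 0.8003 + 0.2467 + 0.4916 = 1.9288 kbar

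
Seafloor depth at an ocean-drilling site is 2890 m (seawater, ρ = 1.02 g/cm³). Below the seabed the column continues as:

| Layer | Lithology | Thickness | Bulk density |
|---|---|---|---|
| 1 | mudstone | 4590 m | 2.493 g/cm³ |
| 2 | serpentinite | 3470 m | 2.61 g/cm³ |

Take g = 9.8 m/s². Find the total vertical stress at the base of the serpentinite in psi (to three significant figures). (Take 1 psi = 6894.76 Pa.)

seawater: 1020 kg/m³ × 9.8 m/s² × 2890 m = 2.889×10^7 Pa = 4190 psi
mudstone: 2493 kg/m³ × 9.8 m/s² × 4590 m = 1.121×10^8 Pa = 16265 psi
serpentinite: 2610 kg/m³ × 9.8 m/s² × 3470 m = 8.876×10^7 Pa = 12873 psi
Total = 4190 + 16265 + 12873 = 33327 psi

33300 psi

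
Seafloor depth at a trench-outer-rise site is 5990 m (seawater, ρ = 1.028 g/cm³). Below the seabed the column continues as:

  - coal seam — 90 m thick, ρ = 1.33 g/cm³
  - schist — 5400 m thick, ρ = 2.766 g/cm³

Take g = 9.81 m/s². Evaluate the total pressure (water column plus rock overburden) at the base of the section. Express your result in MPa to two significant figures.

210 MPa

seawater: 1028 kg/m³ × 9.81 m/s² × 5990 m = 6.041×10^7 Pa = 60.41 MPa
coal seam: 1330 kg/m³ × 9.81 m/s² × 90 m = 1.174×10^6 Pa = 1.174 MPa
schist: 2766 kg/m³ × 9.81 m/s² × 5400 m = 1.465×10^8 Pa = 146.5 MPa
Total = 60.41 + 1.174 + 146.5 = 208.11 MPa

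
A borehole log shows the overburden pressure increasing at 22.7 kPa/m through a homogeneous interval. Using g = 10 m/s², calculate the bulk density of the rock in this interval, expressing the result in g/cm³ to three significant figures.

ρ = (dP/dz)/g = 22.7 kPa/m / 10 m/s² = 22700 Pa/m / 10 m/s² = 2270.0 kg/m³
= 2.270 g/cm³

2.27 g/cm³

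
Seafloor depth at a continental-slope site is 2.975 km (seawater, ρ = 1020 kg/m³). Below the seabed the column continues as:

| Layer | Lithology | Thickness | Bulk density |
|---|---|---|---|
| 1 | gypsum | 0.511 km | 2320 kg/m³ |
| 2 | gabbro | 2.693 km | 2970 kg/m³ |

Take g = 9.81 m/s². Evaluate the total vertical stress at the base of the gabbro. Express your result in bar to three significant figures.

1200 bar

seawater: 1020 kg/m³ × 9.81 m/s² × 2975 m = 2.977×10^7 Pa = 297.7 bar
gypsum: 2320 kg/m³ × 9.81 m/s² × 511 m = 1.163×10^7 Pa = 116.3 bar
gabbro: 2970 kg/m³ × 9.81 m/s² × 2693 m = 7.846×10^7 Pa = 784.6 bar
Total = 297.7 + 116.3 + 784.6 = 1198.6 bar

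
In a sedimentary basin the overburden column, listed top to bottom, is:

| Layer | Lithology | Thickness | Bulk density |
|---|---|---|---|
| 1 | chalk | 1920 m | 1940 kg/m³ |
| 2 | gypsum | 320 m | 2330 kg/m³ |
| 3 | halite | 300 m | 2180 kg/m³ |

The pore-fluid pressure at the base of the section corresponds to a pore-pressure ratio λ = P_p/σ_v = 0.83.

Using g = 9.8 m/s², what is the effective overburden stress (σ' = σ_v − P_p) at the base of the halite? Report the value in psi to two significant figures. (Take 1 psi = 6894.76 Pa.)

Overburden (lithostatic) stress σ_v:
chalk: 1940 kg/m³ × 9.8 m/s² × 1920 m = 3.650×10^7 Pa = 36.50 MPa
gypsum: 2330 kg/m³ × 9.8 m/s² × 320 m = 7.307×10^6 Pa = 7.307 MPa
halite: 2180 kg/m³ × 9.8 m/s² × 300 m = 6.409×10^6 Pa = 6.409 MPa
Total = 36.50 + 7.307 + 6.409 = 50.219 MPa
Pore pressure P_p = λ·σ_v = 0.83 × 50.22 MPa = 41.68 MPa
Effective stress σ' = σ_v − P_p = 50.22 − 41.68 = 8.5373 MPa = 1238.2 psi

1200 psi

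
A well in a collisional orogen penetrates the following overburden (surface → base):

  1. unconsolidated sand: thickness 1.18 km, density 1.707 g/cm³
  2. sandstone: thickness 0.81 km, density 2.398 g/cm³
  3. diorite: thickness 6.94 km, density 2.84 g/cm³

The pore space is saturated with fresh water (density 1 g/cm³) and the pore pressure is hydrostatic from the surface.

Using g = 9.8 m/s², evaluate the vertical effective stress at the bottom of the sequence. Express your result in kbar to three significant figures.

Overburden (lithostatic) stress σ_v:
unconsolidated sand: 1707 kg/m³ × 9.8 m/s² × 1180 m = 1.974×10^7 Pa = 19.74 MPa
sandstone: 2398 kg/m³ × 9.8 m/s² × 810 m = 1.904×10^7 Pa = 19.04 MPa
diorite: 2840 kg/m³ × 9.8 m/s² × 6940 m = 1.932×10^8 Pa = 193.2 MPa
Total = 19.74 + 19.04 + 193.2 = 231.93 MPa
Pore pressure P_p = 1000 kg/m³ × 9.8 m/s² × 8930 m = 8.751×10^7 Pa = 87.51 MPa
Effective stress σ' = σ_v − P_p = 231.9 − 87.51 = 144.42 MPa = 1.4442 kbar

1.44 kbar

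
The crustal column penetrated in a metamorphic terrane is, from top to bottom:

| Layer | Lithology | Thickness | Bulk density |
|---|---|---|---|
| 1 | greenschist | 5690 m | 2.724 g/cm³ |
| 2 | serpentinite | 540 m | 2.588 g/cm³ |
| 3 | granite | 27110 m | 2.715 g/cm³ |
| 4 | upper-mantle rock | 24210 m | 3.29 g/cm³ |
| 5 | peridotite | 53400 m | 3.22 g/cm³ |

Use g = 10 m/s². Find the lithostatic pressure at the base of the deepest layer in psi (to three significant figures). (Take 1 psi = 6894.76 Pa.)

496000 psi

greenschist: 2724 kg/m³ × 10 m/s² × 5690 m = 1.550×10^8 Pa = 22480 psi
serpentinite: 2588 kg/m³ × 10 m/s² × 540 m = 1.398×10^7 Pa = 2027 psi
granite: 2715 kg/m³ × 10 m/s² × 27110 m = 7.360×10^8 Pa = 1.068×10^5 psi
upper-mantle rock: 3290 kg/m³ × 10 m/s² × 24210 m = 7.965×10^8 Pa = 1.155×10^5 psi
peridotite: 3220 kg/m³ × 10 m/s² × 53400 m = 1.719×10^9 Pa = 2.494×10^5 psi
Total = 22480 + 2027 + 1.068×10^5 + 1.155×10^5 + 2.494×10^5 = 4.9617×10^5 psi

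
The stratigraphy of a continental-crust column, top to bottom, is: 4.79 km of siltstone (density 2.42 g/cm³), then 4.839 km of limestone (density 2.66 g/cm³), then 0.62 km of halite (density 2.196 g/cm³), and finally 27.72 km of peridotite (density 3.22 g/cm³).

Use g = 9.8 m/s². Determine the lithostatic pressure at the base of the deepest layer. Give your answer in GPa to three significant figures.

1.13 GPa

siltstone: 2420 kg/m³ × 9.8 m/s² × 4790 m = 1.136×10^8 Pa = 0.1136 GPa
limestone: 2660 kg/m³ × 9.8 m/s² × 4839 m = 1.261×10^8 Pa = 0.1261 GPa
halite: 2196 kg/m³ × 9.8 m/s² × 620 m = 1.334×10^7 Pa = 0.01334 GPa
peridotite: 3220 kg/m³ × 9.8 m/s² × 27720 m = 8.747×10^8 Pa = 0.8747 GPa
Total = 0.1136 + 0.1261 + 0.01334 + 0.8747 = 1.1278 GPa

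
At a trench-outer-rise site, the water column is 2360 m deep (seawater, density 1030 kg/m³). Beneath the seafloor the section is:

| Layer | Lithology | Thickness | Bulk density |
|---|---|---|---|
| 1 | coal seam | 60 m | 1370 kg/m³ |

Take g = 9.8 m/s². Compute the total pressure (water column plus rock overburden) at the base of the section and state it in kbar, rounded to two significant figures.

seawater: 1030 kg/m³ × 9.8 m/s² × 2360 m = 2.382×10^7 Pa = 0.2382 kbar
coal seam: 1370 kg/m³ × 9.8 m/s² × 60 m = 8.056×10^5 Pa = 8.056×10^-3 kbar
Total = 0.2382 + 8.056×10^-3 = 0.24627 kbar

0.25 kbar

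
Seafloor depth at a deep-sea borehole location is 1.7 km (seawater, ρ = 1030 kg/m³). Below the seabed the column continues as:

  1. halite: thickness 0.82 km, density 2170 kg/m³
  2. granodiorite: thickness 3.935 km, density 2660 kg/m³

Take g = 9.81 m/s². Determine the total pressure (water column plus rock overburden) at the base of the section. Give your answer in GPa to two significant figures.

seawater: 1030 kg/m³ × 9.81 m/s² × 1700 m = 1.718×10^7 Pa = 0.01718 GPa
halite: 2170 kg/m³ × 9.81 m/s² × 820 m = 1.746×10^7 Pa = 0.01746 GPa
granodiorite: 2660 kg/m³ × 9.81 m/s² × 3935 m = 1.027×10^8 Pa = 0.1027 GPa
Total = 0.01718 + 0.01746 + 0.1027 = 0.13732 GPa

0.14 GPa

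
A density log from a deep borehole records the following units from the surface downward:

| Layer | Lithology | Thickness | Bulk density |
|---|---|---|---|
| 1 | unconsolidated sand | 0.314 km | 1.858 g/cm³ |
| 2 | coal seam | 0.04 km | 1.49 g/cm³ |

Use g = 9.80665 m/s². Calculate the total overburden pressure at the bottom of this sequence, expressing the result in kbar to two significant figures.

unconsolidated sand: 1858 kg/m³ × 9.80665 m/s² × 314 m = 5.721×10^6 Pa = 0.05721 kbar
coal seam: 1490 kg/m³ × 9.80665 m/s² × 40 m = 5.845×10^5 Pa = 5.845×10^-3 kbar
Total = 0.05721 + 5.845×10^-3 = 0.063058 kbar

0.063 kbar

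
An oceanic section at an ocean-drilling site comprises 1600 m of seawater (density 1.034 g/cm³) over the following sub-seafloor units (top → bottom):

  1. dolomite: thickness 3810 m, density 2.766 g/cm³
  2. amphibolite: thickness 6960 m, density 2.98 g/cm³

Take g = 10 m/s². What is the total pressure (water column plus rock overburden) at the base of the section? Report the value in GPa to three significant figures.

0.329 GPa

seawater: 1034 kg/m³ × 10 m/s² × 1600 m = 1.654×10^7 Pa = 0.01654 GPa
dolomite: 2766 kg/m³ × 10 m/s² × 3810 m = 1.054×10^8 Pa = 0.1054 GPa
amphibolite: 2980 kg/m³ × 10 m/s² × 6960 m = 2.074×10^8 Pa = 0.2074 GPa
Total = 0.01654 + 0.1054 + 0.2074 = 0.32934 GPa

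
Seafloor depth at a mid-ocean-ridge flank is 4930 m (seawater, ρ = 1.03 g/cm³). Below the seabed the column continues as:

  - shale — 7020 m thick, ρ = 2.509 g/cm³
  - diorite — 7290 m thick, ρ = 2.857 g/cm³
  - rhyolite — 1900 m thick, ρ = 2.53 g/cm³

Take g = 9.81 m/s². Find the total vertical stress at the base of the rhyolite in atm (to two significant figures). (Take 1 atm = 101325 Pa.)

4700 atm

seawater: 1030 kg/m³ × 9.81 m/s² × 4930 m = 4.981×10^7 Pa = 491.6 atm
shale: 2509 kg/m³ × 9.81 m/s² × 7020 m = 1.728×10^8 Pa = 1705 atm
diorite: 2857 kg/m³ × 9.81 m/s² × 7290 m = 2.043×10^8 Pa = 2016 atm
rhyolite: 2530 kg/m³ × 9.81 m/s² × 1900 m = 4.716×10^7 Pa = 465.4 atm
Total = 491.6 + 1705 + 2016 + 465.4 = 4678.7 atm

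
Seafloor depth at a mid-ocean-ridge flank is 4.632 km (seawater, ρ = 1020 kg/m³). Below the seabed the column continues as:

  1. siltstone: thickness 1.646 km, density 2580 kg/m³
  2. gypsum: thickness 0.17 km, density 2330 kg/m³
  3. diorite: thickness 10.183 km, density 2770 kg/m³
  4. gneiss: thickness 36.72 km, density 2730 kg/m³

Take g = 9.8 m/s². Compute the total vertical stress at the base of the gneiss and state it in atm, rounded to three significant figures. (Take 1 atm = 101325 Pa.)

seawater: 1020 kg/m³ × 9.8 m/s² × 4632 m = 4.630×10^7 Pa = 457.0 atm
siltstone: 2580 kg/m³ × 9.8 m/s² × 1646 m = 4.162×10^7 Pa = 410.7 atm
gypsum: 2330 kg/m³ × 9.8 m/s² × 170 m = 3.882×10^6 Pa = 38.31 atm
diorite: 2770 kg/m³ × 9.8 m/s² × 10183 m = 2.764×10^8 Pa = 2728 atm
gneiss: 2730 kg/m³ × 9.8 m/s² × 36720 m = 9.824×10^8 Pa = 9696 atm
Total = 457.0 + 410.7 + 38.31 + 2728 + 9696 = 13330 atm

13300 atm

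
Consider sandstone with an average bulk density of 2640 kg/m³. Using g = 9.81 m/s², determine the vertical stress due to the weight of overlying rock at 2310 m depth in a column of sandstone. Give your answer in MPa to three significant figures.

sandstone: 2640 kg/m³ × 9.81 m/s² × 2310 m = 5.983×10^7 Pa = 59.83 MPa

59.8 MPa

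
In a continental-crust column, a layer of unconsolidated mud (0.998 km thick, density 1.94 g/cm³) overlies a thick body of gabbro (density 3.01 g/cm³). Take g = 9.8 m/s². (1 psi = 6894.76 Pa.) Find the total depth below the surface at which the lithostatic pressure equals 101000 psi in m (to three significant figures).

24000 m

Pressure at base of upper layers: 1940×9.8×998 = 1.897×10^7 Pa = 2752 psi
Remaining pressure to be supplied by gabbro: 6.964×10^8 − 1.897×10^7 = 6.774×10^8 Pa
Additional depth in gabbro = 6.774×10^8 Pa / (3010 kg/m³ × 9.8 m/s²) = 22964 m
Total depth = 998 m + 22964 m = 23962 m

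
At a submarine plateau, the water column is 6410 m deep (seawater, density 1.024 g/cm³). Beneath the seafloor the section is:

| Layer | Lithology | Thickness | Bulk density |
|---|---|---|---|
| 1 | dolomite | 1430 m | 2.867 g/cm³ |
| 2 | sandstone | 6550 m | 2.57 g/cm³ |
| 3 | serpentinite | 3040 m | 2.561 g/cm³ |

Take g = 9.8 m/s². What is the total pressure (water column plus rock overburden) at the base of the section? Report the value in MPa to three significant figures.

seawater: 1024 kg/m³ × 9.8 m/s² × 6410 m = 6.433×10^7 Pa = 64.33 MPa
dolomite: 2867 kg/m³ × 9.8 m/s² × 1430 m = 4.018×10^7 Pa = 40.18 MPa
sandstone: 2570 kg/m³ × 9.8 m/s² × 6550 m = 1.650×10^8 Pa = 165.0 MPa
serpentinite: 2561 kg/m³ × 9.8 m/s² × 3040 m = 7.630×10^7 Pa = 76.30 MPa
Total = 64.33 + 40.18 + 165.0 + 76.30 = 345.77 MPa

346 MPa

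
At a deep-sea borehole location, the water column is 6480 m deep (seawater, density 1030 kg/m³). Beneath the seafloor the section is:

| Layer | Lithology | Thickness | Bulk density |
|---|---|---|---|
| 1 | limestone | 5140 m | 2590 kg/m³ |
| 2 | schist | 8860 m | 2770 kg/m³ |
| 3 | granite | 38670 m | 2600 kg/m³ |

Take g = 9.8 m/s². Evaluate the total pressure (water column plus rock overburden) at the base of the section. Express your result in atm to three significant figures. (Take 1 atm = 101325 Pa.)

14000 atm

seawater: 1030 kg/m³ × 9.8 m/s² × 6480 m = 6.541×10^7 Pa = 645.5 atm
limestone: 2590 kg/m³ × 9.8 m/s² × 5140 m = 1.305×10^8 Pa = 1288 atm
schist: 2770 kg/m³ × 9.8 m/s² × 8860 m = 2.405×10^8 Pa = 2374 atm
granite: 2600 kg/m³ × 9.8 m/s² × 38670 m = 9.853×10^8 Pa = 9724 atm
Total = 645.5 + 1288 + 2374 + 9724 = 14031 atm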